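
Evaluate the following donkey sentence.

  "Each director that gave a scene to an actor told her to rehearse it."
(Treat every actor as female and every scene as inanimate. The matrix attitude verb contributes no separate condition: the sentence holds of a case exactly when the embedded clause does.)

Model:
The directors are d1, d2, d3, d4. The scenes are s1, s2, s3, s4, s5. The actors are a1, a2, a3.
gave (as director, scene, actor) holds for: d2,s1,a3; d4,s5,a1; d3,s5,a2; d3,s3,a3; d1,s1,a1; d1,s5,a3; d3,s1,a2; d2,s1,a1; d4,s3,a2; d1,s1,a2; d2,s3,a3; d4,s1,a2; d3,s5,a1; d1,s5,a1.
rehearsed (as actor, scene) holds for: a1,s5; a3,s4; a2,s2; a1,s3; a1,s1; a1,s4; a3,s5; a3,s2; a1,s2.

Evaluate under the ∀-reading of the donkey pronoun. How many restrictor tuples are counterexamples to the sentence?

8

"her" takes "an actor" as antecedent and "it" takes "a scene"; both are donkey pronouns co-varying with the restrictor.
Strong reading: for every (d,s,a) with gave(d,s,a), rehearsed(a,s).
Restrictor triples: (d1,s1,a1)→rehearsed(a1,s1) ✓  (d1,s1,a2)→rehearsed(a2,s1) ✗  (d1,s5,a1)→rehearsed(a1,s5) ✓  (d1,s5,a3)→rehearsed(a3,s5) ✓  (d2,s1,a1)→rehearsed(a1,s1) ✓  (d2,s1,a3)→rehearsed(a3,s1) ✗  (d2,s3,a3)→rehearsed(a3,s3) ✗  (d3,s1,a2)→rehearsed(a2,s1) ✗  (d3,s3,a3)→rehearsed(a3,s3) ✗  (d3,s5,a1)→rehearsed(a1,s5) ✓  (d3,s5,a2)→rehearsed(a2,s5) ✗  (d4,s1,a2)→rehearsed(a2,s1) ✗  (d4,s3,a2)→rehearsed(a2,s3) ✗  (d4,s5,a1)→rehearsed(a1,s5) ✓
Counterexamples (restrictor triples failing the scope): 8.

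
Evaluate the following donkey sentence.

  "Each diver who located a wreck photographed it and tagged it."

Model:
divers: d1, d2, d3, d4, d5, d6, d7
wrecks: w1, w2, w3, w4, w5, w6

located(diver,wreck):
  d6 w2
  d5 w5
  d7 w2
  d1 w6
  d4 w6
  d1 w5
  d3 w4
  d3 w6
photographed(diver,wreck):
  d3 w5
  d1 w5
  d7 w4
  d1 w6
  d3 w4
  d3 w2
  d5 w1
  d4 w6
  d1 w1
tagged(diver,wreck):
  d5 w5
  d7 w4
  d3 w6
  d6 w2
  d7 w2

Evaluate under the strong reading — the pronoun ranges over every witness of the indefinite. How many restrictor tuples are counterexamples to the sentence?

"it" takes "a wreck" as antecedent — a donkey pronoun bound across the clause boundary.
Strong reading: for every (d,w) with located(d,w), photographed(d,w) ∧ tagged(d,w).
Restrictor pairs: (d1,w5) ✗  (d1,w6) ✗  (d3,w4) ✗  (d3,w6) ✗  (d4,w6) ✗  (d5,w5) ✗  (d6,w2) ✗  (d7,w2) ✗
Counterexamples (restrictor pairs failing the scope): 8.

8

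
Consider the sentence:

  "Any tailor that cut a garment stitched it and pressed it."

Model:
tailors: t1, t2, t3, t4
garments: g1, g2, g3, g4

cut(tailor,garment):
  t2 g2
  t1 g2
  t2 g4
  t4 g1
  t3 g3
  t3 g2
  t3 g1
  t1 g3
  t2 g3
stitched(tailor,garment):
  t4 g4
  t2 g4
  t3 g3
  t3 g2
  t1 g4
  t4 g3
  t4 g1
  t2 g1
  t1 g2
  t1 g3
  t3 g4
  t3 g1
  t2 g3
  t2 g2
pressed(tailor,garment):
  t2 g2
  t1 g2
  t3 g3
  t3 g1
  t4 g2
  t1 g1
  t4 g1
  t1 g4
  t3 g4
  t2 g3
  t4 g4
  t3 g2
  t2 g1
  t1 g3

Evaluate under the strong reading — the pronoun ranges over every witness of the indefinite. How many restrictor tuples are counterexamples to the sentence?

1

"it" takes "a garment" as antecedent — a donkey pronoun bound across the clause boundary.
Strong reading: for every (t,g) with cut(t,g), stitched(t,g) ∧ pressed(t,g).
Restrictor pairs: (t1,g2) ✓  (t1,g3) ✓  (t2,g2) ✓  (t2,g3) ✓  (t2,g4) ✗  (t3,g1) ✓  (t3,g2) ✓  (t3,g3) ✓  (t4,g1) ✓
Counterexamples (restrictor pairs failing the scope): 1.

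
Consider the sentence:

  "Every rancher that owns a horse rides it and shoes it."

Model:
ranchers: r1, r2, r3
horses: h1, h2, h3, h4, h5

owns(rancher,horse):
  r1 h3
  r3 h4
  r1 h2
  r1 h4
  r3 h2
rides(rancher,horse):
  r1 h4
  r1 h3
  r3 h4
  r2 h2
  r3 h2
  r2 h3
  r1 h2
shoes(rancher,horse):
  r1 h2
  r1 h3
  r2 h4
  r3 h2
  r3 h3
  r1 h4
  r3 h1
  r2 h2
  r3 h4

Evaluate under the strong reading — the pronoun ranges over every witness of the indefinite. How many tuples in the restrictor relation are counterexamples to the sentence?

0

"it" takes "a horse" as antecedent — a donkey pronoun bound across the clause boundary.
Strong reading: for every (r,h) with owns(r,h), rides(r,h) ∧ shoes(r,h).
Restrictor pairs: (r1,h2) ✓  (r1,h3) ✓  (r1,h4) ✓  (r3,h2) ✓  (r3,h4) ✓
Counterexamples (restrictor pairs failing the scope): 0.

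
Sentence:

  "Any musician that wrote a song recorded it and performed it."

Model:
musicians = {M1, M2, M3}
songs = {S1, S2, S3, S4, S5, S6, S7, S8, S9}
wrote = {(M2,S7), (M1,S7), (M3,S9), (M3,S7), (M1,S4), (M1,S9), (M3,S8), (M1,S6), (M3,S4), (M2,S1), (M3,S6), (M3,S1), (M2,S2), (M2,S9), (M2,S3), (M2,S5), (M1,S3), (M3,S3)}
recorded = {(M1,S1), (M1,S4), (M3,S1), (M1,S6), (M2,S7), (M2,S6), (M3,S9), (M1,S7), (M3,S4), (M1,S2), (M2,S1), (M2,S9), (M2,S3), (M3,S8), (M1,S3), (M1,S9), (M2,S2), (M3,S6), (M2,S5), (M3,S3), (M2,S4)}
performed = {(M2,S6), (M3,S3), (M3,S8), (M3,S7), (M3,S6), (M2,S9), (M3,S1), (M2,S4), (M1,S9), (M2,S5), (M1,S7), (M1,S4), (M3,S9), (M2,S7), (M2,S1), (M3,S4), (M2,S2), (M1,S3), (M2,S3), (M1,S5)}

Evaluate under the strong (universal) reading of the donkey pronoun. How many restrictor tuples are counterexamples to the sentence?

"it" takes "a song" as antecedent — a donkey pronoun bound across the clause boundary.
Strong reading: for every (m,s) with wrote(m,s), recorded(m,s) ∧ performed(m,s).
Restrictor pairs: (M1,S3) ✓  (M1,S4) ✓  (M1,S6) ✗  (M1,S7) ✓  (M1,S9) ✓  (M2,S1) ✓  (M2,S2) ✓  (M2,S3) ✓  (M2,S5) ✓  (M2,S7) ✓  (M2,S9) ✓  (M3,S1) ✓  (M3,S3) ✓  (M3,S4) ✓  (M3,S6) ✓  (M3,S7) ✗  (M3,S8) ✓  (M3,S9) ✓
Counterexamples (restrictor pairs failing the scope): 2.

2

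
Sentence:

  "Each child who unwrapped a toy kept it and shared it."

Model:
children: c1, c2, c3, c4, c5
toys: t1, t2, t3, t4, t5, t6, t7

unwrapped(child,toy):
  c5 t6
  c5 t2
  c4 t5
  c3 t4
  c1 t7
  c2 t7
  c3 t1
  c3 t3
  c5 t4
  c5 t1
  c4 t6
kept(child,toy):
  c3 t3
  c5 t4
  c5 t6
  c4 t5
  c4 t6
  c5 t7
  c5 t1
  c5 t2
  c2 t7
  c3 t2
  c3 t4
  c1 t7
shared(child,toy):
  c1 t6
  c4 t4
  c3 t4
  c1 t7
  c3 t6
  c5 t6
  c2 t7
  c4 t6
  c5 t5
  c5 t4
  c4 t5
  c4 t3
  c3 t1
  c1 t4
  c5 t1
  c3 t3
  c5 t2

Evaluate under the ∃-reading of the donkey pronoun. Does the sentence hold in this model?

True

"it" takes "a toy" as antecedent — a donkey pronoun bound across the clause boundary.
Weak reading: every child c with some unwrapped-toy has at least one unwrapped-toy t such that kept(c,t) ∧ shared(c,t).
Per child: c1:✓  c2:✓  c3:✓  c4:✓  c5:✓
Every child in the restrictor has a witness.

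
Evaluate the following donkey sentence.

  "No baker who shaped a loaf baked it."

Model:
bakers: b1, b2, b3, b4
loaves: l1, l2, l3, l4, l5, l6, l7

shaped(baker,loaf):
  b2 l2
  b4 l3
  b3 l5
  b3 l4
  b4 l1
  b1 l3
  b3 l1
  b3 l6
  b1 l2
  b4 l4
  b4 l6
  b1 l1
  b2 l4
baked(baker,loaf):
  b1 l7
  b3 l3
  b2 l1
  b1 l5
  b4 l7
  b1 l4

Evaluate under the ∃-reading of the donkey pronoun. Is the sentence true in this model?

"it" takes "a loaf" as antecedent — a donkey pronoun bound across the clause boundary.
Truth condition: for no (b,l) with shaped(b,l) does baked(b,l) hold.
Restrictor pairs — does the scope hold? (b1,l1):fails  (b1,l2):fails  (b1,l3):fails  (b2,l2):fails  (b2,l4):fails  (b3,l1):fails  (b3,l4):fails  (b3,l5):fails  (b3,l6):fails  (b4,l1):fails  (b4,l3):fails  (b4,l4):fails  (b4,l6):fails
Scope holds for no restrictor pair, so the sentence is true.

True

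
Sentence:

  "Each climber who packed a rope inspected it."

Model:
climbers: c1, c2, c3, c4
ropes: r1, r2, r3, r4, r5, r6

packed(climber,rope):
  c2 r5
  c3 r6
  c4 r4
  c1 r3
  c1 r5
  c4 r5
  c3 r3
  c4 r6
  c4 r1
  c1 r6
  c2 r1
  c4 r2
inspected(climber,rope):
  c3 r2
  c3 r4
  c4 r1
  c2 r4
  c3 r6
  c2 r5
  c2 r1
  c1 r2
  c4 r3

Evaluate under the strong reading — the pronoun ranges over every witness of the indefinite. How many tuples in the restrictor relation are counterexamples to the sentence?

"it" takes "a rope" as antecedent — a donkey pronoun bound across the clause boundary.
Strong reading: for every (c,r) with packed(c,r), inspected(c,r).
Restrictor pairs: (c1,r3) ✗  (c1,r5) ✗  (c1,r6) ✗  (c2,r1) ✓  (c2,r5) ✓  (c3,r3) ✗  (c3,r6) ✓  (c4,r1) ✓  (c4,r2) ✗  (c4,r4) ✗  (c4,r5) ✗  (c4,r6) ✗
Counterexamples (restrictor pairs failing the scope): 8.

8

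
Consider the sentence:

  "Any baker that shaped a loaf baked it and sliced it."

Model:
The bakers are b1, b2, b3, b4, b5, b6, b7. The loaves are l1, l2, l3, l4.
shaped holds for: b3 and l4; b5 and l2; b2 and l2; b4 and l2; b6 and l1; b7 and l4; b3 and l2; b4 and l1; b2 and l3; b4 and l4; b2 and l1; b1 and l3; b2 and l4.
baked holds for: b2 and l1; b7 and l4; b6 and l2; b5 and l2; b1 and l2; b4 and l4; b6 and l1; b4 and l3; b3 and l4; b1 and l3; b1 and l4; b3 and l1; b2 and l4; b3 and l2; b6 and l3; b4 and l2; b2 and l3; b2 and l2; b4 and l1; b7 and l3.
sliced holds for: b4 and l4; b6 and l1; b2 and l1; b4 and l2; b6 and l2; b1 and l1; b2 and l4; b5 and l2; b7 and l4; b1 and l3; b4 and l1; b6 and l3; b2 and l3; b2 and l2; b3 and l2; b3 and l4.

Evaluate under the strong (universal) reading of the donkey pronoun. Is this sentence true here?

True

"it" takes "a loaf" as antecedent — a donkey pronoun bound across the clause boundary.
Strong reading: for every (b,l) with shaped(b,l), baked(b,l) ∧ sliced(b,l).
Restrictor pairs: (b1,l3) ✓  (b2,l1) ✓  (b2,l2) ✓  (b2,l3) ✓  (b2,l4) ✓  (b3,l2) ✓  (b3,l4) ✓  (b4,l1) ✓  (b4,l2) ✓  (b4,l4) ✓  (b5,l2) ✓  (b6,l1) ✓  (b7,l4) ✓
Every restrictor pair satisfies the scope.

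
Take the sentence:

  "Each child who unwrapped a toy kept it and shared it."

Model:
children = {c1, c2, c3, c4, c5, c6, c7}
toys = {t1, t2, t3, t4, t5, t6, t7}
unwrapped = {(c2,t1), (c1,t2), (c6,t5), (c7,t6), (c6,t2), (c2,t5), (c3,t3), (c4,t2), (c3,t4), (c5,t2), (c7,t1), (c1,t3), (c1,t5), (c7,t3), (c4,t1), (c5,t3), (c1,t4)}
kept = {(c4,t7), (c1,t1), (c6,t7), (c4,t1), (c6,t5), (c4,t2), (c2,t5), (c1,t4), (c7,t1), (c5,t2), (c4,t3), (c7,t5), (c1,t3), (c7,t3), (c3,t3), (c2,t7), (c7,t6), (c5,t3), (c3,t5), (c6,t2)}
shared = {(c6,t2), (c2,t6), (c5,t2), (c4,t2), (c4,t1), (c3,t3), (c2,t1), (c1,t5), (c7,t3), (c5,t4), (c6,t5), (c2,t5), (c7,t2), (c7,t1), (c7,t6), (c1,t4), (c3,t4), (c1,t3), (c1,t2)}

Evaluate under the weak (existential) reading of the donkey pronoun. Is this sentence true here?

True

"it" takes "a toy" as antecedent — a donkey pronoun bound across the clause boundary.
Weak reading: every child c with some unwrapped-toy has at least one unwrapped-toy t such that kept(c,t) ∧ shared(c,t).
Per child: c1:✓  c2:✓  c3:✓  c4:✓  c5:✓  c6:✓  c7:✓
Every child in the restrictor has a witness.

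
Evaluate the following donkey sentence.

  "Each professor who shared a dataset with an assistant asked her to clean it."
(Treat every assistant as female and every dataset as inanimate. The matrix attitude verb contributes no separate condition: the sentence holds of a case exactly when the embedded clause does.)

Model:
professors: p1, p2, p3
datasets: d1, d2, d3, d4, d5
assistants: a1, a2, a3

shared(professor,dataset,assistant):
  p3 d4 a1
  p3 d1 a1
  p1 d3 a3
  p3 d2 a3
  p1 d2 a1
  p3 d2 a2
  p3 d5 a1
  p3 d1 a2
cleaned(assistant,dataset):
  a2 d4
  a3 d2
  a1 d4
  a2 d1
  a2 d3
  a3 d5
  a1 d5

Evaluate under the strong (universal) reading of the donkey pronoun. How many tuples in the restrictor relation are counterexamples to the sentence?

"her" takes "an assistant" as antecedent and "it" takes "a dataset"; both are donkey pronouns co-varying with the restrictor.
Strong reading: for every (p,d,a) with shared(p,d,a), cleaned(a,d).
Restrictor triples: (p1,d2,a1)→cleaned(a1,d2) ✗  (p1,d3,a3)→cleaned(a3,d3) ✗  (p3,d1,a1)→cleaned(a1,d1) ✗  (p3,d1,a2)→cleaned(a2,d1) ✓  (p3,d2,a2)→cleaned(a2,d2) ✗  (p3,d2,a3)→cleaned(a3,d2) ✓  (p3,d4,a1)→cleaned(a1,d4) ✓  (p3,d5,a1)→cleaned(a1,d5) ✓
Counterexamples (restrictor triples failing the scope): 4.

4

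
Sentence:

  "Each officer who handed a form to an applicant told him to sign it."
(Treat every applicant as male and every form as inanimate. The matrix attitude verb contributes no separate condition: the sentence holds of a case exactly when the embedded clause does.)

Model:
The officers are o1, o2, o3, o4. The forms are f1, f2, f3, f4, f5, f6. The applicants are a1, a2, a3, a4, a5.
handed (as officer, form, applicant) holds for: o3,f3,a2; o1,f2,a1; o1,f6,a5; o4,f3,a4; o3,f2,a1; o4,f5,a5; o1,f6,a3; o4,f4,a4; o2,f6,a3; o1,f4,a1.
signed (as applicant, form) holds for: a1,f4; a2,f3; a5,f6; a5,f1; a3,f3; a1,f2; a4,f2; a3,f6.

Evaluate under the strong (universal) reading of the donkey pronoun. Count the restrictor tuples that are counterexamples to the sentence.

"him" takes "an applicant" as antecedent and "it" takes "a form"; both are donkey pronouns co-varying with the restrictor.
Strong reading: for every (o,f,a) with handed(o,f,a), signed(a,f).
Restrictor triples: (o1,f2,a1)→signed(a1,f2) ✓  (o1,f4,a1)→signed(a1,f4) ✓  (o1,f6,a3)→signed(a3,f6) ✓  (o1,f6,a5)→signed(a5,f6) ✓  (o2,f6,a3)→signed(a3,f6) ✓  (o3,f2,a1)→signed(a1,f2) ✓  (o3,f3,a2)→signed(a2,f3) ✓  (o4,f3,a4)→signed(a4,f3) ✗  (o4,f4,a4)→signed(a4,f4) ✗  (o4,f5,a5)→signed(a5,f5) ✗
Counterexamples (restrictor triples failing the scope): 3.

3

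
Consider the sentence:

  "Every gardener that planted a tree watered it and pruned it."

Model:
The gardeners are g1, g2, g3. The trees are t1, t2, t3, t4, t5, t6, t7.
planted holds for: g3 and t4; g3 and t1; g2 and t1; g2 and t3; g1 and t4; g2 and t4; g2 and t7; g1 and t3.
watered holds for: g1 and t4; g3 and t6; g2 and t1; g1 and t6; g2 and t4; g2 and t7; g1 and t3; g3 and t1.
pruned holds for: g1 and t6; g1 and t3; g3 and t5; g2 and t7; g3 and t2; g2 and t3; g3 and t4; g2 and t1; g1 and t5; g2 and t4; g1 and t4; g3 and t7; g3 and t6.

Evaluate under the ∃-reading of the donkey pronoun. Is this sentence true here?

False

"it" takes "a tree" as antecedent — a donkey pronoun bound across the clause boundary.
Weak reading: every gardener g with some planted-tree has at least one planted-tree t such that watered(g,t) ∧ pruned(g,t).
Per gardener: g1:✓  g2:✓  g3:✗
g3 has no witness among its planted-trees.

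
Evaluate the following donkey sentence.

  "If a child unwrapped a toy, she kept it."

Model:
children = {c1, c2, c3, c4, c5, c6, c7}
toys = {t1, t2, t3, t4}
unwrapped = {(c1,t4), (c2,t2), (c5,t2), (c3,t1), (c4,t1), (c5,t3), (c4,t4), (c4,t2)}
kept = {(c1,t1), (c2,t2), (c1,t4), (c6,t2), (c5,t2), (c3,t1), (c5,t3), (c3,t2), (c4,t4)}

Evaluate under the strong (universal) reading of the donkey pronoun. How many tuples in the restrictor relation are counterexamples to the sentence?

2

"it" takes "a toy" as antecedent — a donkey pronoun bound across the clause boundary.
Strong reading: for every (c,t) with unwrapped(c,t), kept(c,t).
Restrictor pairs: (c1,t4) ✓  (c2,t2) ✓  (c3,t1) ✓  (c4,t1) ✗  (c4,t2) ✗  (c4,t4) ✓  (c5,t2) ✓  (c5,t3) ✓
Counterexamples (restrictor pairs failing the scope): 2.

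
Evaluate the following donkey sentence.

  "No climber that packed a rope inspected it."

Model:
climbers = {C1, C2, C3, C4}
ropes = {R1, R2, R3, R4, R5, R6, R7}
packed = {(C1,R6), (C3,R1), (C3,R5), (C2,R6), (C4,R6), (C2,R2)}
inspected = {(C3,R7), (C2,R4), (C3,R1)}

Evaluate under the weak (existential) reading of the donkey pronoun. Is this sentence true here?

"it" takes "a rope" as antecedent — a donkey pronoun bound across the clause boundary.
Truth condition: for no (c,r) with packed(c,r) does inspected(c,r) hold.
Restrictor pairs — does the scope hold? (C1,R6):fails  (C2,R2):fails  (C2,R6):fails  (C3,R1):holds  (C3,R5):fails  (C4,R6):fails
Scope holds for 1 pair(s), so the sentence is false.

False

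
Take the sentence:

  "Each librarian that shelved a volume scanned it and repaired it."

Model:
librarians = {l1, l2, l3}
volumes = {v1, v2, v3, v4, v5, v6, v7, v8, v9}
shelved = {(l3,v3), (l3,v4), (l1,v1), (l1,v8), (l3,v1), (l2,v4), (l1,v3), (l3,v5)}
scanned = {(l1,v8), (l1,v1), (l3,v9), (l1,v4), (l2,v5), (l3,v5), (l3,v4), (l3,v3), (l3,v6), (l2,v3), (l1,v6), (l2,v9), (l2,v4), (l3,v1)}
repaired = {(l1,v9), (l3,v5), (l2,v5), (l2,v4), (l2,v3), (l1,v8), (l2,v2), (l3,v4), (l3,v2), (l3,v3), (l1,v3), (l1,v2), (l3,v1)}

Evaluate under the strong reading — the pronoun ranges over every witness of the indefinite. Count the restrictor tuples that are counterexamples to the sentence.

2

"it" takes "a volume" as antecedent — a donkey pronoun bound across the clause boundary.
Strong reading: for every (l,v) with shelved(l,v), scanned(l,v) ∧ repaired(l,v).
Restrictor pairs: (l1,v1) ✗  (l1,v3) ✗  (l1,v8) ✓  (l2,v4) ✓  (l3,v1) ✓  (l3,v3) ✓  (l3,v4) ✓  (l3,v5) ✓
Counterexamples (restrictor pairs failing the scope): 2.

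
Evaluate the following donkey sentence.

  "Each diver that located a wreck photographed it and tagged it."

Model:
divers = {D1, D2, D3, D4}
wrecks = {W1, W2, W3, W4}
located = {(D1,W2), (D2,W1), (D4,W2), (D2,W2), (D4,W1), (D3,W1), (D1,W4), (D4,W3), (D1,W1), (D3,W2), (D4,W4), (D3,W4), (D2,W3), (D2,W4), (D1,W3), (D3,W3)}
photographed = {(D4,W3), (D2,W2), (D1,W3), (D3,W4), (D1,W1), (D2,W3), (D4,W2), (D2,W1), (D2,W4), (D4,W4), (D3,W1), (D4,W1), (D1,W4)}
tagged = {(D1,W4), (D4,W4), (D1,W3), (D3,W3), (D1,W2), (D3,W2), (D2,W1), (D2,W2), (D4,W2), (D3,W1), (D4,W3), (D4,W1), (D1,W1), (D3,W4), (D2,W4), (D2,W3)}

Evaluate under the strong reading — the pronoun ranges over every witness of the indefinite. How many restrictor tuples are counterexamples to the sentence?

3

"it" takes "a wreck" as antecedent — a donkey pronoun bound across the clause boundary.
Strong reading: for every (d,w) with located(d,w), photographed(d,w) ∧ tagged(d,w).
Restrictor pairs: (D1,W1) ✓  (D1,W2) ✗  (D1,W3) ✓  (D1,W4) ✓  (D2,W1) ✓  (D2,W2) ✓  (D2,W3) ✓  (D2,W4) ✓  (D3,W1) ✓  (D3,W2) ✗  (D3,W3) ✗  (D3,W4) ✓  (D4,W1) ✓  (D4,W2) ✓  (D4,W3) ✓  (D4,W4) ✓
Counterexamples (restrictor pairs failing the scope): 3.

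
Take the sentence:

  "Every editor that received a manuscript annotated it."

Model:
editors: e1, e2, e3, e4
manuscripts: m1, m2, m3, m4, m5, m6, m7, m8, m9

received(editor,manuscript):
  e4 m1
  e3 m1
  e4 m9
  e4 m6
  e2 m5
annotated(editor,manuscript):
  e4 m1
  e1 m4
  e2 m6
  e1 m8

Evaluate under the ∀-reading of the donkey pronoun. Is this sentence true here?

False

"it" takes "a manuscript" as antecedent — a donkey pronoun bound across the clause boundary.
Strong reading: for every (e,m) with received(e,m), annotated(e,m).
Restrictor pairs: (e2,m5) ✗  (e3,m1) ✗  (e4,m1) ✓  (e4,m6) ✗  (e4,m9) ✗
Counterexample: (e2,m5) is in received but fails the scope.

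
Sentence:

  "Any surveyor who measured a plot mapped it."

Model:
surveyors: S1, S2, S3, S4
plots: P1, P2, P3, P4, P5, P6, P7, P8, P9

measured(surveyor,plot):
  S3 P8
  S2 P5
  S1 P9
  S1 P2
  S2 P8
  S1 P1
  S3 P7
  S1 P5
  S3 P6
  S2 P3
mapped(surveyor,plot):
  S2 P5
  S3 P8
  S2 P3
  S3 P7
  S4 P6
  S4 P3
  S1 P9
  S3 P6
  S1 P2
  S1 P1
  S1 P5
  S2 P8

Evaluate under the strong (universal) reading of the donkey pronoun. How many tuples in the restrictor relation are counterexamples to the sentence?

"it" takes "a plot" as antecedent — a donkey pronoun bound across the clause boundary.
Strong reading: for every (s,p) with measured(s,p), mapped(s,p).
Restrictor pairs: (S1,P1) ✓  (S1,P2) ✓  (S1,P5) ✓  (S1,P9) ✓  (S2,P3) ✓  (S2,P5) ✓  (S2,P8) ✓  (S3,P6) ✓  (S3,P7) ✓  (S3,P8) ✓
Counterexamples (restrictor pairs failing the scope): 0.

0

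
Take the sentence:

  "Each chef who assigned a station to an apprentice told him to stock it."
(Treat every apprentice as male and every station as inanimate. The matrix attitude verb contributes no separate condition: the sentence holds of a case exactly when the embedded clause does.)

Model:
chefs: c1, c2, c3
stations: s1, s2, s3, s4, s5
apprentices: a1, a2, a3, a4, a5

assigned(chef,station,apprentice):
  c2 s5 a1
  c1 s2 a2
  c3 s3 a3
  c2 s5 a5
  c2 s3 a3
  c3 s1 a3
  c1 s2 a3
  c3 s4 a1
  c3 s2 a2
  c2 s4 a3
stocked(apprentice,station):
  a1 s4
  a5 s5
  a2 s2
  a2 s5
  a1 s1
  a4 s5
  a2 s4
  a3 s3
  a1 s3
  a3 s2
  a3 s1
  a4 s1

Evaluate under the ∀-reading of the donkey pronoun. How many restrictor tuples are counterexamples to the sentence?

2

"him" takes "an apprentice" as antecedent and "it" takes "a station"; both are donkey pronouns co-varying with the restrictor.
Strong reading: for every (c,s,a) with assigned(c,s,a), stocked(a,s).
Restrictor triples: (c1,s2,a2)→stocked(a2,s2) ✓  (c1,s2,a3)→stocked(a3,s2) ✓  (c2,s3,a3)→stocked(a3,s3) ✓  (c2,s4,a3)→stocked(a3,s4) ✗  (c2,s5,a1)→stocked(a1,s5) ✗  (c2,s5,a5)→stocked(a5,s5) ✓  (c3,s1,a3)→stocked(a3,s1) ✓  (c3,s2,a2)→stocked(a2,s2) ✓  (c3,s3,a3)→stocked(a3,s3) ✓  (c3,s4,a1)→stocked(a1,s4) ✓
Counterexamples (restrictor triples failing the scope): 2.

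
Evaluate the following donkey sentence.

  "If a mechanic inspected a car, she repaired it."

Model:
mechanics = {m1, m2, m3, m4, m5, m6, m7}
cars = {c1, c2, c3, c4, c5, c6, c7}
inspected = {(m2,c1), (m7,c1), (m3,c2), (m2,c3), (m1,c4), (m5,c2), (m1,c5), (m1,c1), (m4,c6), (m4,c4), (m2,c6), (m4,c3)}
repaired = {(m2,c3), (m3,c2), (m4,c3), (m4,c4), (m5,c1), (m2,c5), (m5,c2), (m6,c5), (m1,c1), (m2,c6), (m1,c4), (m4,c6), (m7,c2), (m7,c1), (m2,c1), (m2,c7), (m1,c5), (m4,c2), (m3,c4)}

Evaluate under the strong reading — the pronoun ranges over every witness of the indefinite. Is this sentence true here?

True

"it" takes "a car" as antecedent — a donkey pronoun bound across the clause boundary.
Strong reading: for every (m,c) with inspected(m,c), repaired(m,c).
Restrictor pairs: (m1,c1) ✓  (m1,c4) ✓  (m1,c5) ✓  (m2,c1) ✓  (m2,c3) ✓  (m2,c6) ✓  (m3,c2) ✓  (m4,c3) ✓  (m4,c4) ✓  (m4,c6) ✓  (m5,c2) ✓  (m7,c1) ✓
Every restrictor pair satisfies the scope.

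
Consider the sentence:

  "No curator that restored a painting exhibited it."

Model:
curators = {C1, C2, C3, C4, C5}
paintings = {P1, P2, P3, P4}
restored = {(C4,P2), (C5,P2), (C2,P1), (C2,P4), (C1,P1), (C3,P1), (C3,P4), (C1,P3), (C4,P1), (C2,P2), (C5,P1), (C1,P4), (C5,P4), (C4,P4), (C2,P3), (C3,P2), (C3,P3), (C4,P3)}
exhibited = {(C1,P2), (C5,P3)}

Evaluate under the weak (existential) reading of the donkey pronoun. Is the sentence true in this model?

True

"it" takes "a painting" as antecedent — a donkey pronoun bound across the clause boundary.
Truth condition: for no (c,p) with restored(c,p) does exhibited(c,p) hold.
Restrictor pairs — does the scope hold? (C1,P1):fails  (C1,P3):fails  (C1,P4):fails  (C2,P1):fails  (C2,P2):fails  (C2,P3):fails  (C2,P4):fails  (C3,P1):fails  (C3,P2):fails  (C3,P3):fails  (C3,P4):fails  (C4,P1):fails  (C4,P2):fails  (C4,P3):fails  (C4,P4):fails  (C5,P1):fails  (C5,P2):fails  (C5,P4):fails
Scope holds for no restrictor pair, so the sentence is true.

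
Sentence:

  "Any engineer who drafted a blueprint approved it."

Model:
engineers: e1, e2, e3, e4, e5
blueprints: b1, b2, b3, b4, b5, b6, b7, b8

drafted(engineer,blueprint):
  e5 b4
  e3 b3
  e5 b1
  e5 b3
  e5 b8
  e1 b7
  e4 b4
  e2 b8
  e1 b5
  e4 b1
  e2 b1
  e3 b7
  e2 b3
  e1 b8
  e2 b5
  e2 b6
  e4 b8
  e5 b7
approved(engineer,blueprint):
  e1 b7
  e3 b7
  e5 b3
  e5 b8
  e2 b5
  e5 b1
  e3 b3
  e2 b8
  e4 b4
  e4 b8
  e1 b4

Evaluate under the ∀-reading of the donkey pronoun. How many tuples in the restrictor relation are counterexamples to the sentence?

"it" takes "a blueprint" as antecedent — a donkey pronoun bound across the clause boundary.
Strong reading: for every (e,b) with drafted(e,b), approved(e,b).
Restrictor pairs: (e1,b5) ✗  (e1,b7) ✓  (e1,b8) ✗  (e2,b1) ✗  (e2,b3) ✗  (e2,b5) ✓  (e2,b6) ✗  (e2,b8) ✓  (e3,b3) ✓  (e3,b7) ✓  (e4,b1) ✗  (e4,b4) ✓  (e4,b8) ✓  (e5,b1) ✓  (e5,b3) ✓  (e5,b4) ✗  (e5,b7) ✗  (e5,b8) ✓
Counterexamples (restrictor pairs failing the scope): 8.

8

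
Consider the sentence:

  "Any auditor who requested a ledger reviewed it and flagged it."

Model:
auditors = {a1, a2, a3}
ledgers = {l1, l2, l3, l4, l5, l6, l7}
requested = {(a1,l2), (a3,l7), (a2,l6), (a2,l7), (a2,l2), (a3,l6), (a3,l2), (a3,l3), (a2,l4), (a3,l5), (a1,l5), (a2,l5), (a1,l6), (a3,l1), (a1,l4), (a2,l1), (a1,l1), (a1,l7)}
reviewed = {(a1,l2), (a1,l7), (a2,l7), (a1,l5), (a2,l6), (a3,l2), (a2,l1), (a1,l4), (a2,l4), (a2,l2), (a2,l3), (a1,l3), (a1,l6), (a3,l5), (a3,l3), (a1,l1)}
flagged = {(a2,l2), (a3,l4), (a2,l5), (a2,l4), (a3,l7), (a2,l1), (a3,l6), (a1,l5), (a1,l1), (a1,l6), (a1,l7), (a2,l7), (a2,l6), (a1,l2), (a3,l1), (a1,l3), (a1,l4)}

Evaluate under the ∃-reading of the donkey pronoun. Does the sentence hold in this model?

"it" takes "a ledger" as antecedent — a donkey pronoun bound across the clause boundary.
Weak reading: every auditor a with some requested-ledger has at least one requested-ledger l such that reviewed(a,l) ∧ flagged(a,l).
Per auditor: a1:✓  a2:✓  a3:✗
a3 has no witness among its requested-ledgers.

False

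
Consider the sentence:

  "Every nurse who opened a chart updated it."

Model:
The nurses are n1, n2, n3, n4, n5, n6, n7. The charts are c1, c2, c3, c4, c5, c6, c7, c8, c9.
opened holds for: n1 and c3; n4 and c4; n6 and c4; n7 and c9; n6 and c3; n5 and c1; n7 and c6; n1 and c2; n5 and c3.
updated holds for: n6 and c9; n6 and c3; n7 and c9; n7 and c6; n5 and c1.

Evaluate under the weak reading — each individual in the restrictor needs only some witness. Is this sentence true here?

"it" takes "a chart" as antecedent — a donkey pronoun bound across the clause boundary.
Weak reading: every nurse n with some opened-chart has at least one opened-chart c such that updated(n,c).
Per nurse: n1:✗  n4:✗  n5:✓  n6:✓  n7:✓
n1 has no witness among its opened-charts.

False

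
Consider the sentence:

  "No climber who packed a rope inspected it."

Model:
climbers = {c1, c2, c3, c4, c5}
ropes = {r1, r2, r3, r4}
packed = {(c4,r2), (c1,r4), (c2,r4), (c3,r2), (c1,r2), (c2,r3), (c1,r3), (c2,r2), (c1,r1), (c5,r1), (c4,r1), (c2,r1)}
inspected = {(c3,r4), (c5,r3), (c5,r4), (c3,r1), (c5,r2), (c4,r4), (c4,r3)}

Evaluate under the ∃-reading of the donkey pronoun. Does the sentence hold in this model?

True

"it" takes "a rope" as antecedent — a donkey pronoun bound across the clause boundary.
Truth condition: for no (c,r) with packed(c,r) does inspected(c,r) hold.
Restrictor pairs — does the scope hold? (c1,r1):fails  (c1,r2):fails  (c1,r3):fails  (c1,r4):fails  (c2,r1):fails  (c2,r2):fails  (c2,r3):fails  (c2,r4):fails  (c3,r2):fails  (c4,r1):fails  (c4,r2):fails  (c5,r1):fails
Scope holds for no restrictor pair, so the sentence is true.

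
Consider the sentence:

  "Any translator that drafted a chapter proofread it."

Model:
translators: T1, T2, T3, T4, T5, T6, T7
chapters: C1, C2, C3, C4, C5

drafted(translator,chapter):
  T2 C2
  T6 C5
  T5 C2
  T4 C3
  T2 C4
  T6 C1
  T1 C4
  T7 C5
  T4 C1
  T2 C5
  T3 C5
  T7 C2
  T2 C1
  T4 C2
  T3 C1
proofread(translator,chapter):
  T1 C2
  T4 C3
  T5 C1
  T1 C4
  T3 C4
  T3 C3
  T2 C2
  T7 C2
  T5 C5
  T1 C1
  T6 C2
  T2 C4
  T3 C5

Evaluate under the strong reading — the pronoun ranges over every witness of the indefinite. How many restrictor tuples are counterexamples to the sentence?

"it" takes "a chapter" as antecedent — a donkey pronoun bound across the clause boundary.
Strong reading: for every (t,c) with drafted(t,c), proofread(t,c).
Restrictor pairs: (T1,C4) ✓  (T2,C1) ✗  (T2,C2) ✓  (T2,C4) ✓  (T2,C5) ✗  (T3,C1) ✗  (T3,C5) ✓  (T4,C1) ✗  (T4,C2) ✗  (T4,C3) ✓  (T5,C2) ✗  (T6,C1) ✗  (T6,C5) ✗  (T7,C2) ✓  (T7,C5) ✗
Counterexamples (restrictor pairs failing the scope): 9.

9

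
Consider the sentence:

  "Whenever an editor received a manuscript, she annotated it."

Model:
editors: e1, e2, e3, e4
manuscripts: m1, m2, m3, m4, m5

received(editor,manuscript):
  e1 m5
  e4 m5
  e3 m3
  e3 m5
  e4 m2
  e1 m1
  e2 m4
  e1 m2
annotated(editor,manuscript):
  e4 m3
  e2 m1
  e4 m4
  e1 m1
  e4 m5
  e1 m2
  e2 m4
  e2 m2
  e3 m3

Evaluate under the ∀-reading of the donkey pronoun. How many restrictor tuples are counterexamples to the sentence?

3

"it" takes "a manuscript" as antecedent — a donkey pronoun bound across the clause boundary.
Strong reading: for every (e,m) with received(e,m), annotated(e,m).
Restrictor pairs: (e1,m1) ✓  (e1,m2) ✓  (e1,m5) ✗  (e2,m4) ✓  (e3,m3) ✓  (e3,m5) ✗  (e4,m2) ✗  (e4,m5) ✓
Counterexamples (restrictor pairs failing the scope): 3.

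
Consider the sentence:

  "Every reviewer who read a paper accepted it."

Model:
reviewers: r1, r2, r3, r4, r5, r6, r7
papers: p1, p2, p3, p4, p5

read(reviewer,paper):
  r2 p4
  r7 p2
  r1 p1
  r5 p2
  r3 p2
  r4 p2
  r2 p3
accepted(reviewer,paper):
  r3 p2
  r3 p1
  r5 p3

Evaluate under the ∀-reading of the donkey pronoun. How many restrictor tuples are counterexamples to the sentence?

6

"it" takes "a paper" as antecedent — a donkey pronoun bound across the clause boundary.
Strong reading: for every (r,p) with read(r,p), accepted(r,p).
Restrictor pairs: (r1,p1) ✗  (r2,p3) ✗  (r2,p4) ✗  (r3,p2) ✓  (r4,p2) ✗  (r5,p2) ✗  (r7,p2) ✗
Counterexamples (restrictor pairs failing the scope): 6.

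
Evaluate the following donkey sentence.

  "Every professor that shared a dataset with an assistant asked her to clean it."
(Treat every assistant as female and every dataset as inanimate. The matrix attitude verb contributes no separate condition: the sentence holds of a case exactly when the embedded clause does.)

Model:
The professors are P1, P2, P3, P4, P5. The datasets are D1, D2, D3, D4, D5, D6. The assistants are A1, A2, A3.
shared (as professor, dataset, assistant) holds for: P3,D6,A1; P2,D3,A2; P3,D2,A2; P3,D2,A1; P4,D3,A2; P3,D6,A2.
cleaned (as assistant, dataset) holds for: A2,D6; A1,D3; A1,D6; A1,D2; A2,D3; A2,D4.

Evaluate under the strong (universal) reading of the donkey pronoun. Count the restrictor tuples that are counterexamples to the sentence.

"her" takes "an assistant" as antecedent and "it" takes "a dataset"; both are donkey pronouns co-varying with the restrictor.
Strong reading: for every (p,d,a) with shared(p,d,a), cleaned(a,d).
Restrictor triples: (P2,D3,A2)→cleaned(A2,D3) ✓  (P3,D2,A1)→cleaned(A1,D2) ✓  (P3,D2,A2)→cleaned(A2,D2) ✗  (P3,D6,A1)→cleaned(A1,D6) ✓  (P3,D6,A2)→cleaned(A2,D6) ✓  (P4,D3,A2)→cleaned(A2,D3) ✓
Counterexamples (restrictor triples failing the scope): 1.

1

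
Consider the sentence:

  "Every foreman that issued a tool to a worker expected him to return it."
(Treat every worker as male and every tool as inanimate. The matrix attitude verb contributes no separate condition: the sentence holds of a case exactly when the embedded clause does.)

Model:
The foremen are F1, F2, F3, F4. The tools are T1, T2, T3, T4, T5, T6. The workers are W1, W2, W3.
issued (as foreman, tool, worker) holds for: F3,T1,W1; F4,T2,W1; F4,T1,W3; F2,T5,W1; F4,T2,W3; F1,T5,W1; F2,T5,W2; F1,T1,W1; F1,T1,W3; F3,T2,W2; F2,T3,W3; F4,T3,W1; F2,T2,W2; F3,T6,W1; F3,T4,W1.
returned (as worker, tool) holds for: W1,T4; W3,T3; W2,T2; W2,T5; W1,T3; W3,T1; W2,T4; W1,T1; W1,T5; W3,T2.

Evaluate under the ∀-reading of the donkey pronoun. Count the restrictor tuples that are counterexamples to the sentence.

2

"him" takes "a worker" as antecedent and "it" takes "a tool"; both are donkey pronouns co-varying with the restrictor.
Strong reading: for every (f,t,w) with issued(f,t,w), returned(w,t).
Restrictor triples: (F1,T1,W1)→returned(W1,T1) ✓  (F1,T1,W3)→returned(W3,T1) ✓  (F1,T5,W1)→returned(W1,T5) ✓  (F2,T2,W2)→returned(W2,T2) ✓  (F2,T3,W3)→returned(W3,T3) ✓  (F2,T5,W1)→returned(W1,T5) ✓  (F2,T5,W2)→returned(W2,T5) ✓  (F3,T1,W1)→returned(W1,T1) ✓  (F3,T2,W2)→returned(W2,T2) ✓  (F3,T4,W1)→returned(W1,T4) ✓  (F3,T6,W1)→returned(W1,T6) ✗  (F4,T1,W3)→returned(W3,T1) ✓  (F4,T2,W1)→returned(W1,T2) ✗  (F4,T2,W3)→returned(W3,T2) ✓  (F4,T3,W1)→returned(W1,T3) ✓
Counterexamples (restrictor triples failing the scope): 2.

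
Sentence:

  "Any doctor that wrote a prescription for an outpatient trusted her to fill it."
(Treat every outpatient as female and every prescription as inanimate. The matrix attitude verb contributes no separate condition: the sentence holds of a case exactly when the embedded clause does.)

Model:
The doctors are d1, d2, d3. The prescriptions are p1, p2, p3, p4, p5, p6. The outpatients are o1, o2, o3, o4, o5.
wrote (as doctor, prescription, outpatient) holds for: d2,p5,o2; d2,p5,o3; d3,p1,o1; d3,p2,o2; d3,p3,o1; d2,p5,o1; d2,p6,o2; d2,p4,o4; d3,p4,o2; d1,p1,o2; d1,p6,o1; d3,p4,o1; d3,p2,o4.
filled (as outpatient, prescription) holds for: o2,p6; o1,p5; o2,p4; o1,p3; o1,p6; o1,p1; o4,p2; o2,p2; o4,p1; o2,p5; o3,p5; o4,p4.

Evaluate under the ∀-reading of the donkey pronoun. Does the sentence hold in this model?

False

"her" takes "an outpatient" as antecedent and "it" takes "a prescription"; both are donkey pronouns co-varying with the restrictor.
Strong reading: for every (d,p,o) with wrote(d,p,o), filled(o,p).
Restrictor triples: (d1,p1,o2)→filled(o2,p1) ✗  (d1,p6,o1)→filled(o1,p6) ✓  (d2,p4,o4)→filled(o4,p4) ✓  (d2,p5,o1)→filled(o1,p5) ✓  (d2,p5,o2)→filled(o2,p5) ✓  (d2,p5,o3)→filled(o3,p5) ✓  (d2,p6,o2)→filled(o2,p6) ✓  (d3,p1,o1)→filled(o1,p1) ✓  (d3,p2,o2)→filled(o2,p2) ✓  (d3,p2,o4)→filled(o4,p2) ✓  (d3,p3,o1)→filled(o1,p3) ✓  (d3,p4,o1)→filled(o1,p4) ✗  (d3,p4,o2)→filled(o2,p4) ✓
Counterexample: (d1,p1,o2) — filled(o2,p1) does not hold.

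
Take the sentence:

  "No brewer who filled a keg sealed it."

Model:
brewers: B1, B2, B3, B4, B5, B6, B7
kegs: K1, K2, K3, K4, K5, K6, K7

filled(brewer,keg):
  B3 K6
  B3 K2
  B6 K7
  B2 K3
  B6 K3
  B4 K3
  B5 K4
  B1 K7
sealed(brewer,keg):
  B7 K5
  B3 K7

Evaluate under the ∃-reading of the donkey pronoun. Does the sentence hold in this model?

True

"it" takes "a keg" as antecedent — a donkey pronoun bound across the clause boundary.
Truth condition: for no (b,k) with filled(b,k) does sealed(b,k) hold.
Restrictor pairs — does the scope hold? (B1,K7):fails  (B2,K3):fails  (B3,K2):fails  (B3,K6):fails  (B4,K3):fails  (B5,K4):fails  (B6,K3):fails  (B6,K7):fails
Scope holds for no restrictor pair, so the sentence is true.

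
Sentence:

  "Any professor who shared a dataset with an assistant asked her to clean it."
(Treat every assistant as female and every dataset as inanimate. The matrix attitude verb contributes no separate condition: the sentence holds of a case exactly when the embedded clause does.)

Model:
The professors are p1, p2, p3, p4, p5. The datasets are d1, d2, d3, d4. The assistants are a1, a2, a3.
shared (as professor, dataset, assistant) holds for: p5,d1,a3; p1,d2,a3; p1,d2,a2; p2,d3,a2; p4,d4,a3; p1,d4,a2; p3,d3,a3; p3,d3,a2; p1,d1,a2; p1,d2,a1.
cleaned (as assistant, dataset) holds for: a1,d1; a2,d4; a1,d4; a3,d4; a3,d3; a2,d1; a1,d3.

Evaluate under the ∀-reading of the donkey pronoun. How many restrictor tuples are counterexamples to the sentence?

"her" takes "an assistant" as antecedent and "it" takes "a dataset"; both are donkey pronouns co-varying with the restrictor.
Strong reading: for every (p,d,a) with shared(p,d,a), cleaned(a,d).
Restrictor triples: (p1,d1,a2)→cleaned(a2,d1) ✓  (p1,d2,a1)→cleaned(a1,d2) ✗  (p1,d2,a2)→cleaned(a2,d2) ✗  (p1,d2,a3)→cleaned(a3,d2) ✗  (p1,d4,a2)→cleaned(a2,d4) ✓  (p2,d3,a2)→cleaned(a2,d3) ✗  (p3,d3,a2)→cleaned(a2,d3) ✗  (p3,d3,a3)→cleaned(a3,d3) ✓  (p4,d4,a3)→cleaned(a3,d4) ✓  (p5,d1,a3)→cleaned(a3,d1) ✗
Counterexamples (restrictor triples failing the scope): 6.

6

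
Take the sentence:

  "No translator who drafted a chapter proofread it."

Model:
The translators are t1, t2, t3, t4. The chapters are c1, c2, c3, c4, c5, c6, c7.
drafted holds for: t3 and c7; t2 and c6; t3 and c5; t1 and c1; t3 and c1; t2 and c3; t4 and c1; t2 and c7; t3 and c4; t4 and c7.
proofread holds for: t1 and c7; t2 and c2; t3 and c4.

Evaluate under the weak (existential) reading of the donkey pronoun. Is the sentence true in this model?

False

"it" takes "a chapter" as antecedent — a donkey pronoun bound across the clause boundary.
Truth condition: for no (t,c) with drafted(t,c) does proofread(t,c) hold.
Restrictor pairs — does the scope hold? (t1,c1):fails  (t2,c3):fails  (t2,c6):fails  (t2,c7):fails  (t3,c1):fails  (t3,c4):holds  (t3,c5):fails  (t3,c7):fails  (t4,c1):fails  (t4,c7):fails
Scope holds for 1 pair(s), so the sentence is false.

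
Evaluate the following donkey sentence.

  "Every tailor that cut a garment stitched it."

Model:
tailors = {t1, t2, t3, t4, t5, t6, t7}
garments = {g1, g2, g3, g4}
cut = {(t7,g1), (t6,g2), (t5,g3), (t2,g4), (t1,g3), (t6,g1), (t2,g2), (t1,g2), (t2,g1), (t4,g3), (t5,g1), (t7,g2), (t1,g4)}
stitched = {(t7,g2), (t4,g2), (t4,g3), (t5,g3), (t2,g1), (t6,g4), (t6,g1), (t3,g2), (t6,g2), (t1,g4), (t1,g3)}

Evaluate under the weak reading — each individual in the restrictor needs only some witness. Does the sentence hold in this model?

"it" takes "a garment" as antecedent — a donkey pronoun bound across the clause boundary.
Weak reading: every tailor t with some cut-garment has at least one cut-garment g such that stitched(t,g).
Per tailor: t1:✓  t2:✓  t4:✓  t5:✓  t6:✓  t7:✓
Every tailor in the restrictor has a witness.

True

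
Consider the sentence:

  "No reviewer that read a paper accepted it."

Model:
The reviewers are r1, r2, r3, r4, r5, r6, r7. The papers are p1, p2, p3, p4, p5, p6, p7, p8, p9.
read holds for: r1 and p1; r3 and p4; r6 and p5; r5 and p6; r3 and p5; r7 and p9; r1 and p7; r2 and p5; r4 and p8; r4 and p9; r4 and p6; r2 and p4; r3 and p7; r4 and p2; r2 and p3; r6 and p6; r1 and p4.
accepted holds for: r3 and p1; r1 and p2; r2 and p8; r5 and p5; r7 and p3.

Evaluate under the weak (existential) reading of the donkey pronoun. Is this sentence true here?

"it" takes "a paper" as antecedent — a donkey pronoun bound across the clause boundary.
Truth condition: for no (r,p) with read(r,p) does accepted(r,p) hold.
Restrictor pairs — does the scope hold? (r1,p1):fails  (r1,p4):fails  (r1,p7):fails  (r2,p3):fails  (r2,p4):fails  (r2,p5):fails  (r3,p4):fails  (r3,p5):fails  (r3,p7):fails  (r4,p2):fails  (r4,p6):fails  (r4,p8):fails  (r4,p9):fails  (r5,p6):fails  (r6,p5):fails  (r6,p6):fails  (r7,p9):fails
Scope holds for no restrictor pair, so the sentence is true.

True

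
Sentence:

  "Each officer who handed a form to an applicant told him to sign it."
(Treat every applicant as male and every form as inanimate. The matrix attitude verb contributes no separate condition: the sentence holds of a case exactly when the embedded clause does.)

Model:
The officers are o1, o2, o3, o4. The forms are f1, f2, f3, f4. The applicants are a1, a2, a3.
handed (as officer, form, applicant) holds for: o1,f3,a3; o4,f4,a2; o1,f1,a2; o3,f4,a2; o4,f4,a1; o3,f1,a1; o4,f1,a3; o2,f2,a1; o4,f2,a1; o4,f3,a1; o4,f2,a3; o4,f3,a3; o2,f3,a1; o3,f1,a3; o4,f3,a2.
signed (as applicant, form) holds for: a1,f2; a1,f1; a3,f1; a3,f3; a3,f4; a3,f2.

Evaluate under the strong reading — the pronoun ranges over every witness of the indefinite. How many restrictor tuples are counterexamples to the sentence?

7

"him" takes "an applicant" as antecedent and "it" takes "a form"; both are donkey pronouns co-varying with the restrictor.
Strong reading: for every (o,f,a) with handed(o,f,a), signed(a,f).
Restrictor triples: (o1,f1,a2)→signed(a2,f1) ✗  (o1,f3,a3)→signed(a3,f3) ✓  (o2,f2,a1)→signed(a1,f2) ✓  (o2,f3,a1)→signed(a1,f3) ✗  (o3,f1,a1)→signed(a1,f1) ✓  (o3,f1,a3)→signed(a3,f1) ✓  (o3,f4,a2)→signed(a2,f4) ✗  (o4,f1,a3)→signed(a3,f1) ✓  (o4,f2,a1)→signed(a1,f2) ✓  (o4,f2,a3)→signed(a3,f2) ✓  (o4,f3,a1)→signed(a1,f3) ✗  (o4,f3,a2)→signed(a2,f3) ✗  (o4,f3,a3)→signed(a3,f3) ✓  (o4,f4,a1)→signed(a1,f4) ✗  (o4,f4,a2)→signed(a2,f4) ✗
Counterexamples (restrictor triples failing the scope): 7.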